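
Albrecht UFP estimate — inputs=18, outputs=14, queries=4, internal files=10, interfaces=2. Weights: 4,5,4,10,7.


UFP = EI*4 + EO*5 + EQ*4 + ILF*10 + EIF*7
UFP = 18*4 + 14*5 + 4*4 + 10*10 + 2*7
UFP = 72 + 70 + 16 + 100 + 14
UFP = 272

272


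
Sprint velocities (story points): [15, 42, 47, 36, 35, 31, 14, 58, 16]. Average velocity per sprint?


Formula: Avg velocity = Total points / Number of sprints
Points: [15, 42, 47, 36, 35, 31, 14, 58, 16]
Sum = 15 + 42 + 47 + 36 + 35 + 31 + 14 + 58 + 16 = 294
Avg velocity = 294 / 9 = 32.67 points/sprint

32.67 points/sprint


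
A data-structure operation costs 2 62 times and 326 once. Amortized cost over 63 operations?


Formula: Amortized cost = Total cost / Operations
Total cost = (62 * 2) + (1 * 326)
Total cost = 124 + 326 = 450
Amortized = 450 / 63 = 7.1429

7.1429


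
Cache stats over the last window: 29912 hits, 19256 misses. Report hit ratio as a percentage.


Formula: hit rate = hits / (hits + misses) * 100
hit rate = 29912 / (29912 + 19256) * 100
hit rate = 29912 / 49168 * 100
hit rate = 60.84%

60.84%


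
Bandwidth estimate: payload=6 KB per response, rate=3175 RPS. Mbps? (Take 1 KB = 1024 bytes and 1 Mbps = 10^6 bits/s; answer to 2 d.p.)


Formula: Mbps = payload_bytes * RPS * 8 / 1e6
Payload per request = 6 KB = 6 * 1024 = 6144 bytes
Total bytes/sec = 6144 * 3175 = 19507200
Total bits/sec = 19507200 * 8 = 156057600
Mbps = 156057600 / 1e6 = 156.06

156.06 Mbps


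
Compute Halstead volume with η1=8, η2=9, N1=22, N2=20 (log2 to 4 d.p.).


Formula: V = N * log2(η), where N = N1 + N2 and η = η1 + η2
η = 8 + 9 = 17
N = 22 + 20 = 42
log2(17) ≈ 4.0875
V = 42 * 4.0875 = 171.68

171.68


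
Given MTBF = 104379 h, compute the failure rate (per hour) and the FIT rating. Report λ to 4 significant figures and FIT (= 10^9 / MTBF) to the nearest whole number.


Formula: λ = 1 / MTBF; FIT = λ × 1e9 = 1e9 / MTBF
λ = 1 / 104379 ≈ 9.580e-06 failures/hour
FIT = 1e9 / 104379 ≈ 9580 failures per 1e9 hours (nearest whole number)

λ = 9.580e-06 /h, FIT = 9580


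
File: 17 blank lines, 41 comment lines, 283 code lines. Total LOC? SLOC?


Total LOC = blank + comment + code
Total LOC = 17 + 41 + 283 = 341
SLOC (source only) = code = 283

Total LOC: 341, SLOC: 283


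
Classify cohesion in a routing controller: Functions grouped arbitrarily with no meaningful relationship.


Reasoning: Worst: random grouping
Type: Coincidental cohesion

Coincidental cohesion


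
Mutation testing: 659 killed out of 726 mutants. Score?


Mutation score = killed / total * 100
Mutation score = 659 / 726 * 100
Mutation score = 90.77%

90.77%


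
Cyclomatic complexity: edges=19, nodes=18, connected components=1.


Formula: V(G) = E - N + 2P
V(G) = 19 - 18 + 2*1
V(G) = 1 + 2
V(G) = 3

3


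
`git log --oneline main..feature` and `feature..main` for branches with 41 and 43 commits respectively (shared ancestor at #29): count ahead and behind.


Common ancestor: commit #29
feature commits after divergence: 41 - 29 = 12
main commits after divergence: 43 - 29 = 14
feature is 12 commits ahead of main
main is 14 commits ahead of feature

feature ahead: 12, main ahead: 14


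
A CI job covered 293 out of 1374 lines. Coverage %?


Coverage = covered / total * 100
Coverage = 293 / 1374 * 100
Coverage = 21.32%

21.32%


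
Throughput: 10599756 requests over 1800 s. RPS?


Formula: throughput = requests / seconds
throughput = 10599756 / 1800
throughput = 5888.75 requests/second

5888.75 requests/second


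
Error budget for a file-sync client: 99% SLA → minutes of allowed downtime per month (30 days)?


Formula: allowed downtime = period * (100 - SLA) / 100
Period (month (30 days)) = 43200 minutes
Unavailability fraction = (100 - 99.0) / 100
Allowed downtime = 43200 * (100 - 99.0) / 100
Allowed downtime = 432.0 minutes

432.0 minutes


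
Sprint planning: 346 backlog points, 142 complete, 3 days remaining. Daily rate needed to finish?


Formula: Required rate = Remaining points / Days left
Remaining = 346 - 142 = 204 points
Required rate = 204 / 3 = 68.0 points/day

68.0 points/day


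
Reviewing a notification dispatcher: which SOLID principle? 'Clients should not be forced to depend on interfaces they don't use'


This describes the Interface Segregation Principle (ISP)

Interface Segregation Principle (ISP)


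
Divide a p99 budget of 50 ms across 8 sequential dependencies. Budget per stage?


Formula: per_stage = total_budget / stages
per_stage = 50 / 8
per_stage = 6.25 ms

6.25 ms


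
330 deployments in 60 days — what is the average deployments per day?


Formula: deployments per day = releases / days
= 330 / 60
= 5.5 deploys/day
(equivalently, 38.5 deploys/week)

5.5 deploys/day


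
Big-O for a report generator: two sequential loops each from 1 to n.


Reasoning: sequential dominates: O(n) + O(n) = O(n)
Complexity: O(n)

O(n)


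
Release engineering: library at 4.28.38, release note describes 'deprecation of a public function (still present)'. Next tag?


Current: 4.28.38
Change category: 'deprecation of a public function (still present)' → minor bump
SemVer rule: minor bump → increment MINOR, reset PATCH to 0 (MAJOR unchanged)
New: 4.29.0

4.29.0


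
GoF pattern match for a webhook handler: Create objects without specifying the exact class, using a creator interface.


This matches the Factory Method pattern

Factory Method


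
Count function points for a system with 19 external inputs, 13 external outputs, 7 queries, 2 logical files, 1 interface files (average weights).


UFP = EI*4 + EO*5 + EQ*4 + ILF*10 + EIF*7
UFP = 19*4 + 13*5 + 7*4 + 2*10 + 1*7
UFP = 76 + 65 + 28 + 20 + 7
UFP = 196

196


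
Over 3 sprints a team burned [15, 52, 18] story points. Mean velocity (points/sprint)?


Formula: Avg velocity = Total points / Number of sprints
Points: [15, 52, 18]
Sum = 15 + 52 + 18 = 85
Avg velocity = 85 / 3 = 28.33 points/sprint

28.33 points/sprint


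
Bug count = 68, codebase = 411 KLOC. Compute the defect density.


Defect density = defects / KLOC
Defect density = 68 / 411
Defect density = 0.165 defects/KLOC

0.165 defects/KLOC


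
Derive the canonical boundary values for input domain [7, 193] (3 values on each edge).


Range: [7, 193]
Boundaries: just below min, min, min+1, max-1, max, just above max
Values: [6, 7, 8, 192, 193, 194]

[6, 7, 8, 192, 193, 194]


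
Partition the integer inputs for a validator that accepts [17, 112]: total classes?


Valid range: [17, 112]
Class 1: x < 17 — invalid
Class 2: 17 ≤ x ≤ 112 — valid
Class 3: x > 112 — invalid
Total equivalence classes: 3

3 equivalence classes


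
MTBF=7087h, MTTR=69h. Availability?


Availability = MTBF / (MTBF + MTTR)
Availability = 7087 / (7087 + 69)
Availability = 7087 / 7156
Availability = 99.0358%

99.0358%


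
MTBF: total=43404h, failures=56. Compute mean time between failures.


Formula: MTBF = Total operating time / Number of failures
MTBF = 43404 / 56
MTBF = 775.07 hours

775.07 hours


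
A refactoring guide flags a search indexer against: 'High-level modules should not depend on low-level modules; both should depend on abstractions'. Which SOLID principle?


This describes the Dependency Inversion Principle (DIP)

Dependency Inversion Principle (DIP)


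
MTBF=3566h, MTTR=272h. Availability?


Availability = MTBF / (MTBF + MTTR)
Availability = 3566 / (3566 + 272)
Availability = 3566 / 3838
Availability = 92.913%

92.913%


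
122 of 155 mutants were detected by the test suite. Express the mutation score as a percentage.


Mutation score = killed / total * 100
Mutation score = 122 / 155 * 100
Mutation score = 78.71%

78.71%


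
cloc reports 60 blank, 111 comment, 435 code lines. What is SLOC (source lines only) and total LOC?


Total LOC = blank + comment + code
Total LOC = 60 + 111 + 435 = 606
SLOC (source only) = code = 435

Total LOC: 606, SLOC: 435


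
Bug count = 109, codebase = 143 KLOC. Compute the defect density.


Defect density = defects / KLOC
Defect density = 109 / 143
Defect density = 0.762 defects/KLOC

0.762 defects/KLOC


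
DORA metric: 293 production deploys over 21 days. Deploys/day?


Formula: deployments per day = releases / days
= 293 / 21
= 13.952 deploys/day
(equivalently, 97.67 deploys/week)

13.952 deploys/day


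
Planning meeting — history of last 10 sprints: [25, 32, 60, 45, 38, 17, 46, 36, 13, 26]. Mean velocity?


Formula: Avg velocity = Total points / Number of sprints
Points: [25, 32, 60, 45, 38, 17, 46, 36, 13, 26]
Sum = 25 + 32 + 60 + 45 + 38 + 17 + 46 + 36 + 13 + 26 = 338
Avg velocity = 338 / 10 = 33.8 points/sprint

33.8 points/sprint


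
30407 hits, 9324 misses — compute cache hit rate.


Formula: hit rate = hits / (hits + misses) * 100
hit rate = 30407 / (30407 + 9324) * 100
hit rate = 30407 / 39731 * 100
hit rate = 76.53%

76.53%


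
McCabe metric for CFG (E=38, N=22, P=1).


Formula: V(G) = E - N + 2P
V(G) = 38 - 22 + 2*1
V(G) = 16 + 2
V(G) = 18

18


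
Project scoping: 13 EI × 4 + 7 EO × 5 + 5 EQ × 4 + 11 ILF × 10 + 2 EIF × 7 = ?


UFP = EI*4 + EO*5 + EQ*4 + ILF*10 + EIF*7
UFP = 13*4 + 7*5 + 5*4 + 11*10 + 2*7
UFP = 52 + 35 + 20 + 110 + 14
UFP = 231

231


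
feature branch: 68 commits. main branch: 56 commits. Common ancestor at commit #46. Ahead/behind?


Common ancestor: commit #46
feature commits after divergence: 68 - 46 = 22
main commits after divergence: 56 - 46 = 10
feature is 22 commits ahead of main
main is 10 commits ahead of feature

feature ahead: 22, main ahead: 10


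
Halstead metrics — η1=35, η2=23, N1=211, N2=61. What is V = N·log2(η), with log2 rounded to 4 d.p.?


Formula: V = N * log2(η), where N = N1 + N2 and η = η1 + η2
η = 35 + 23 = 58
N = 211 + 61 = 272
log2(58) ≈ 5.8580
V = 272 * 5.8580 = 1593.38

1593.38


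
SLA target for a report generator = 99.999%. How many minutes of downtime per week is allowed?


Formula: allowed downtime = period * (100 - SLA) / 100
Period (week) = 10080 minutes
Unavailability fraction = (100 - 99.999) / 100
Allowed downtime = 10080 * (100 - 99.999) / 100
Allowed downtime = 0.1008 minutes

0.1008 minutes


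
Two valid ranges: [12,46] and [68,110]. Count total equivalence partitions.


Valid ranges: [12,46] and [68,110]
Class 1: x < 12 — invalid
Class 2: 12 ≤ x ≤ 46 — valid
Class 3: 46 < x < 68 — invalid (gap between ranges)
Class 4: 68 ≤ x ≤ 110 — valid
Class 5: x > 110 — invalid
Total equivalence classes: 5

5 equivalence classes


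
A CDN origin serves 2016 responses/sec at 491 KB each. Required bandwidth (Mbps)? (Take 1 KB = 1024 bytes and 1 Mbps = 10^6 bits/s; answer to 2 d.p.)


Formula: Mbps = payload_bytes * RPS * 8 / 1e6
Payload per request = 491 KB = 491 * 1024 = 502784 bytes
Total bytes/sec = 502784 * 2016 = 1013612544
Total bits/sec = 1013612544 * 8 = 8108900352
Mbps = 8108900352 / 1e6 = 8108.9

8108.9 Mbps


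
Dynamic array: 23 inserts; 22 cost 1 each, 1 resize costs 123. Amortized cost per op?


Formula: Amortized cost = Total cost / Operations
Total cost = (22 * 1) + (1 * 123)
Total cost = 22 + 123 = 145
Amortized = 145 / 23 = 6.3043

6.3043


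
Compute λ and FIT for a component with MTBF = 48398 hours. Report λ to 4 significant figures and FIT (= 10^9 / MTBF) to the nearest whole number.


Formula: λ = 1 / MTBF; FIT = λ × 1e9 = 1e9 / MTBF
λ = 1 / 48398 ≈ 2.066e-05 failures/hour
FIT = 1e9 / 48398 ≈ 20662 failures per 1e9 hours (nearest whole number)

λ = 2.066e-05 /h, FIT = 20662


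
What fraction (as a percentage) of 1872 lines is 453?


Coverage = covered / total * 100
Coverage = 453 / 1872 * 100
Coverage = 24.2%

24.2%


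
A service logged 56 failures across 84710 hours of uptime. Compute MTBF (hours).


Formula: MTBF = Total operating time / Number of failures
MTBF = 84710 / 56
MTBF = 1512.68 hours

1512.68 hours


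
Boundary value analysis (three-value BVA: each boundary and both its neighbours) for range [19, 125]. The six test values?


Range: [19, 125]
Boundaries: just below min, min, min+1, max-1, max, just above max
Values: [18, 19, 20, 124, 125, 126]

[18, 19, 20, 124, 125, 126]


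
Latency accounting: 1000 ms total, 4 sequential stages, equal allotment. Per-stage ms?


Formula: per_stage = total_budget / stages
per_stage = 1000 / 4
per_stage = 250.0 ms

250.0 ms


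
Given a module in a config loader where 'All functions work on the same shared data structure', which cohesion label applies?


Reasoning: Functions share data
Type: Communicational cohesion

Communicational cohesion


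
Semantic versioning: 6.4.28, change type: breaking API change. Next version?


Current: 6.4.28
Change category: 'breaking API change' → major bump
SemVer rule: major bump → increment MAJOR, reset MINOR and PATCH to 0
New: 7.0.0

7.0.0


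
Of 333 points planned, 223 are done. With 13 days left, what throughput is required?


Formula: Required rate = Remaining points / Days left
Remaining = 333 - 223 = 110 points
Required rate = 110 / 13 = 8.46 points/day

8.46 points/day


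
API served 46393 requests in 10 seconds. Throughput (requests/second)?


Formula: throughput = requests / seconds
throughput = 46393 / 10
throughput = 4639.3 requests/second

4639.3 requests/second


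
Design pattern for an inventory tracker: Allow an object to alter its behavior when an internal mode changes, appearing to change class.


This matches the State pattern

State


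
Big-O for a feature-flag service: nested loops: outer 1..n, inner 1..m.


Reasoning: product of independent bounds
Complexity: O(n*m)

O(n*m)


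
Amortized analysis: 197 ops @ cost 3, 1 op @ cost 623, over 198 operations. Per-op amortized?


Formula: Amortized cost = Total cost / Operations
Total cost = (197 * 3) + (1 * 623)
Total cost = 591 + 623 = 1214
Amortized = 1214 / 198 = 6.1313

6.1313


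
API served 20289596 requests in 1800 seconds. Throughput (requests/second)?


Formula: throughput = requests / seconds
throughput = 20289596 / 1800
throughput = 11272.0 requests/second

11272.0 requests/second


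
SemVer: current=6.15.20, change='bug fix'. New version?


Current: 6.15.20
Change category: 'bug fix' → patch bump
SemVer rule: patch bump → increment PATCH (MAJOR and MINOR unchanged)
New: 6.15.21

6.15.21


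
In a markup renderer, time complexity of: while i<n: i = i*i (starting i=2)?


Reasoning: squaring drives double-exponential growth; iterations ~ log log n
Complexity: O(log log n)

O(log log n)


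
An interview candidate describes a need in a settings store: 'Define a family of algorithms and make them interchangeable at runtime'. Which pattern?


This matches the Strategy pattern

Strategy


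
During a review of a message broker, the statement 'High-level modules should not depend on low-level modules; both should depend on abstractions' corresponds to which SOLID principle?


This describes the Dependency Inversion Principle (DIP)

Dependency Inversion Principle (DIP)


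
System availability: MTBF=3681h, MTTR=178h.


Availability = MTBF / (MTBF + MTTR)
Availability = 3681 / (3681 + 178)
Availability = 3681 / 3859
Availability = 95.3874%

95.3874%


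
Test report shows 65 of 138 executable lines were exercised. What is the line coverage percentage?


Coverage = covered / total * 100
Coverage = 65 / 138 * 100
Coverage = 47.1%

47.1%


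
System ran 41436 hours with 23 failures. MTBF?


Formula: MTBF = Total operating time / Number of failures
MTBF = 41436 / 23
MTBF = 1801.57 hours

1801.57 hours


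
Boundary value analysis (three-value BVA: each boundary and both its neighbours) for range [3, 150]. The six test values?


Range: [3, 150]
Boundaries: just below min, min, min+1, max-1, max, just above max
Values: [2, 3, 4, 149, 150, 151]

[2, 3, 4, 149, 150, 151]


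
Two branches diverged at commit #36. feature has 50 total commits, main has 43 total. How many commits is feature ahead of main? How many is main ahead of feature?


Common ancestor: commit #36
feature commits after divergence: 50 - 36 = 14
main commits after divergence: 43 - 36 = 7
feature is 14 commits ahead of main
main is 7 commits ahead of feature

feature ahead: 14, main ahead: 7


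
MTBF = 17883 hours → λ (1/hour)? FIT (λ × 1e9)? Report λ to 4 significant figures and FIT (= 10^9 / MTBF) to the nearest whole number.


Formula: λ = 1 / MTBF; FIT = λ × 1e9 = 1e9 / MTBF
λ = 1 / 17883 ≈ 5.592e-05 failures/hour
FIT = 1e9 / 17883 ≈ 55919 failures per 1e9 hours (nearest whole number)

λ = 5.592e-05 /h, FIT = 55919


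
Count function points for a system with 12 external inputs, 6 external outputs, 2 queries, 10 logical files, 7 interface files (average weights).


UFP = EI*4 + EO*5 + EQ*4 + ILF*10 + EIF*7
UFP = 12*4 + 6*5 + 2*4 + 10*10 + 7*7
UFP = 48 + 30 + 8 + 100 + 49
UFP = 235

235


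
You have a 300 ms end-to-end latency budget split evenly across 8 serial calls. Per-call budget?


Formula: per_stage = total_budget / stages
per_stage = 300 / 8
per_stage = 37.5 ms

37.5 ms


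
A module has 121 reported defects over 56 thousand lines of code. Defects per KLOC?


Defect density = defects / KLOC
Defect density = 121 / 56
Defect density = 2.161 defects/KLOC

2.161 defects/KLOC


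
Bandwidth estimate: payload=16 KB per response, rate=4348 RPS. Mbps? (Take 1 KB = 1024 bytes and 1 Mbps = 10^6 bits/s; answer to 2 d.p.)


Formula: Mbps = payload_bytes * RPS * 8 / 1e6
Payload per request = 16 KB = 16 * 1024 = 16384 bytes
Total bytes/sec = 16384 * 4348 = 71237632
Total bits/sec = 71237632 * 8 = 569901056
Mbps = 569901056 / 1e6 = 569.9

569.9 Mbps


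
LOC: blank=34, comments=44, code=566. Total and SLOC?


Total LOC = blank + comment + code
Total LOC = 34 + 44 + 566 = 644
SLOC (source only) = code = 566

Total LOC: 644, SLOC: 566


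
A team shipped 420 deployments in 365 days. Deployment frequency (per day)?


Formula: deployments per day = releases / days
= 420 / 365
= 1.151 deploys/day
(equivalently, 8.05 deploys/week)

1.151 deploys/day


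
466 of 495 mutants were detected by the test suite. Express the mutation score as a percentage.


Mutation score = killed / total * 100
Mutation score = 466 / 495 * 100
Mutation score = 94.14%

94.14%


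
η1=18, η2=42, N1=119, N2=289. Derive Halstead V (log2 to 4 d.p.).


Formula: V = N * log2(η), where N = N1 + N2 and η = η1 + η2
η = 18 + 42 = 60
N = 119 + 289 = 408
log2(60) ≈ 5.9069
V = 408 * 5.9069 = 2410.02

2410.02


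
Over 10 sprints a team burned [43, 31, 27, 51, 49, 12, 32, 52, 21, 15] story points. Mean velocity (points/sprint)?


Formula: Avg velocity = Total points / Number of sprints
Points: [43, 31, 27, 51, 49, 12, 32, 52, 21, 15]
Sum = 43 + 31 + 27 + 51 + 49 + 12 + 32 + 52 + 21 + 15 = 333
Avg velocity = 333 / 10 = 33.3 points/sprint

33.3 points/sprint


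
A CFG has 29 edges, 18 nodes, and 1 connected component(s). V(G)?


Formula: V(G) = E - N + 2P
V(G) = 29 - 18 + 2*1
V(G) = 11 + 2
V(G) = 13

13


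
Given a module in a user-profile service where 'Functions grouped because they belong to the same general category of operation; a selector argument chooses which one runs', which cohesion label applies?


Reasoning: Grouped by category of activity, not by data or sequence
Type: Logical cohesion

Logical cohesion


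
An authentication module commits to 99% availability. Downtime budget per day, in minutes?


Formula: allowed downtime = period * (100 - SLA) / 100
Period (day) = 1440 minutes
Unavailability fraction = (100 - 99.0) / 100
Allowed downtime = 1440 * (100 - 99.0) / 100
Allowed downtime = 14.4 minutes

14.4 minutes


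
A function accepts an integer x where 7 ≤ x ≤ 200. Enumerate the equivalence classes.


Valid range: [7, 200]
Class 1: x < 7 — invalid
Class 2: 7 ≤ x ≤ 200 — valid
Class 3: x > 200 — invalid
Total equivalence classes: 3

3 equivalence classes


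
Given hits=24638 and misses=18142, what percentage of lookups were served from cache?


Formula: hit rate = hits / (hits + misses) * 100
hit rate = 24638 / (24638 + 18142) * 100
hit rate = 24638 / 42780 * 100
hit rate = 57.59%

57.59%


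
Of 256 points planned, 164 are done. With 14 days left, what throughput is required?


Formula: Required rate = Remaining points / Days left
Remaining = 256 - 164 = 92 points
Required rate = 92 / 14 = 6.57 points/day

6.57 points/day


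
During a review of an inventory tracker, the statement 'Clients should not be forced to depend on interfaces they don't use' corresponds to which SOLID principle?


This describes the Interface Segregation Principle (ISP)

Interface Segregation Principle (ISP)


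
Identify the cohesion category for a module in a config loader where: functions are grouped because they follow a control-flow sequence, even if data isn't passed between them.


Reasoning: Grouped by order of execution within a routine, not by data flow
Type: Procedural cohesion

Procedural cohesion


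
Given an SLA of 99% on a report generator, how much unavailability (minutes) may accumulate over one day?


Formula: allowed downtime = period * (100 - SLA) / 100
Period (day) = 1440 minutes
Unavailability fraction = (100 - 99.0) / 100
Allowed downtime = 1440 * (100 - 99.0) / 100
Allowed downtime = 14.4 minutes

14.4 minutes


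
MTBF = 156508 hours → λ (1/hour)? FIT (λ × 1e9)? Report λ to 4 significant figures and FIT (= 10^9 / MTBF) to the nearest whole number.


Formula: λ = 1 / MTBF; FIT = λ × 1e9 = 1e9 / MTBF
λ = 1 / 156508 ≈ 6.389e-06 failures/hour
FIT = 1e9 / 156508 ≈ 6389 failures per 1e9 hours (nearest whole number)

λ = 6.389e-06 /h, FIT = 6389


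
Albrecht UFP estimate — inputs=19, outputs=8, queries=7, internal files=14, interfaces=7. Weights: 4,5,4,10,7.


UFP = EI*4 + EO*5 + EQ*4 + ILF*10 + EIF*7
UFP = 19*4 + 8*5 + 7*4 + 14*10 + 7*7
UFP = 76 + 40 + 28 + 140 + 49
UFP = 333

333


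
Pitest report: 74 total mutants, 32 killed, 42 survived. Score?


Mutation score = killed / total * 100
Mutation score = 32 / 74 * 100
Mutation score = 43.24%

43.24%


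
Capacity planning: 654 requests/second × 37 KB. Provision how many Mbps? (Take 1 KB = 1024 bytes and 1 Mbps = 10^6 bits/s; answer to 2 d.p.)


Formula: Mbps = payload_bytes * RPS * 8 / 1e6
Payload per request = 37 KB = 37 * 1024 = 37888 bytes
Total bytes/sec = 37888 * 654 = 24778752
Total bits/sec = 24778752 * 8 = 198230016
Mbps = 198230016 / 1e6 = 198.23

198.23 Mbps


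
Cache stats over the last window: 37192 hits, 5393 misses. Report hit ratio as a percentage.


Formula: hit rate = hits / (hits + misses) * 100
hit rate = 37192 / (37192 + 5393) * 100
hit rate = 37192 / 42585 * 100
hit rate = 87.34%

87.34%


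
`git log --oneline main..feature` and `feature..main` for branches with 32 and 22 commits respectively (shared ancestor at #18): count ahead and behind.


Common ancestor: commit #18
feature commits after divergence: 32 - 18 = 14
main commits after divergence: 22 - 18 = 4
feature is 14 commits ahead of main
main is 4 commits ahead of feature

feature ahead: 14, main ahead: 4


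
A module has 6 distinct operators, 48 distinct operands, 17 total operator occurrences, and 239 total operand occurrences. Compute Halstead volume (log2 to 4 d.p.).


Formula: V = N * log2(η), where N = N1 + N2 and η = η1 + η2
η = 6 + 48 = 54
N = 17 + 239 = 256
log2(54) ≈ 5.7549
V = 256 * 5.7549 = 1473.25

1473.25


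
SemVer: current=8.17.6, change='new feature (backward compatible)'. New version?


Current: 8.17.6
Change category: 'new feature (backward compatible)' → minor bump
SemVer rule: minor bump → increment MINOR, reset PATCH to 0 (MAJOR unchanged)
New: 8.18.0

8.18.0


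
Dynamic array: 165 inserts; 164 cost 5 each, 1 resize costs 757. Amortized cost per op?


Formula: Amortized cost = Total cost / Operations
Total cost = (164 * 5) + (1 * 757)
Total cost = 820 + 757 = 1577
Amortized = 1577 / 165 = 9.5576

9.5576


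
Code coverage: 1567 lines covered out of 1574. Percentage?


Coverage = covered / total * 100
Coverage = 1567 / 1574 * 100
Coverage = 99.56%

99.56%


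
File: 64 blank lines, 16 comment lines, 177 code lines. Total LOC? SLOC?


Total LOC = blank + comment + code
Total LOC = 64 + 16 + 177 = 257
SLOC (source only) = code = 177

Total LOC: 257, SLOC: 177


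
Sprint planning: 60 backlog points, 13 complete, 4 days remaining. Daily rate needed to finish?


Formula: Required rate = Remaining points / Days left
Remaining = 60 - 13 = 47 points
Required rate = 47 / 4 = 11.75 points/day

11.75 points/day


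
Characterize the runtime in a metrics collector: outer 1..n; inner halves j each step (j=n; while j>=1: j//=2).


Reasoning: n times log n
Complexity: O(n log n)

O(n log n)


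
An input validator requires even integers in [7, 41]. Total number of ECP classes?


Constraint: even integers in [7, 41]
Class 1: x < 7 — out-of-range invalid
Class 2: x in [7,41] but odd — wrong type invalid
Class 3: x in [7,41] and even — valid
Class 4: x > 41 — out-of-range invalid
Total equivalence classes: 4

4 equivalence classes


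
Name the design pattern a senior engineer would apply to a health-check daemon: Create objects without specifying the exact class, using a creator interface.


This matches the Factory Method pattern

Factory Method


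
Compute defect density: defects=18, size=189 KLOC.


Defect density = defects / KLOC
Defect density = 18 / 189
Defect density = 0.095 defects/KLOC

0.095 defects/KLOC


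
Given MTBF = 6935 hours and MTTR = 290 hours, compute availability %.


Availability = MTBF / (MTBF + MTTR)
Availability = 6935 / (6935 + 290)
Availability = 6935 / 7225
Availability = 95.9862%

95.9862%


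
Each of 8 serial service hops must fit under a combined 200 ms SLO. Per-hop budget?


Formula: per_stage = total_budget / stages
per_stage = 200 / 8
per_stage = 25.0 ms

25.0 ms


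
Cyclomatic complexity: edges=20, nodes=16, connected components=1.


Formula: V(G) = E - N + 2P
V(G) = 20 - 16 + 2*1
V(G) = 4 + 2
V(G) = 6

6


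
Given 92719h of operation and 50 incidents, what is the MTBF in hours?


Formula: MTBF = Total operating time / Number of failures
MTBF = 92719 / 50
MTBF = 1854.38 hours

1854.38 hours


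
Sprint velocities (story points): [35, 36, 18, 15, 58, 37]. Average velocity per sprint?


Formula: Avg velocity = Total points / Number of sprints
Points: [35, 36, 18, 15, 58, 37]
Sum = 35 + 36 + 18 + 15 + 58 + 37 = 199
Avg velocity = 199 / 6 = 33.17 points/sprint

33.17 points/sprint


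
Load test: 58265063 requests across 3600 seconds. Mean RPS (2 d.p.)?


Formula: throughput = requests / seconds
throughput = 58265063 / 3600
throughput = 16184.74 requests/second

16184.74 requests/second


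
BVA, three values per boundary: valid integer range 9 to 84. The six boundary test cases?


Range: [9, 84]
Boundaries: just below min, min, min+1, max-1, max, just above max
Values: [8, 9, 10, 83, 84, 85]

[8, 9, 10, 83, 84, 85]


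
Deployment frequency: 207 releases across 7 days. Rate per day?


Formula: deployments per day = releases / days
= 207 / 7
= 29.571 deploys/day
(equivalently, 207.0 deploys/week)

29.571 deploys/day


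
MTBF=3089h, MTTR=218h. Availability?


Availability = MTBF / (MTBF + MTTR)
Availability = 3089 / (3089 + 218)
Availability = 3089 / 3307
Availability = 93.4079%

93.4079%


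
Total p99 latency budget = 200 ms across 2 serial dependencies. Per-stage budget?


Formula: per_stage = total_budget / stages
per_stage = 200 / 2
per_stage = 100.0 ms

100.0 ms


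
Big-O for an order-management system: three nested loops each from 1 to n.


Reasoning: three levels of nesting over n
Complexity: O(n^3)

O(n^3)


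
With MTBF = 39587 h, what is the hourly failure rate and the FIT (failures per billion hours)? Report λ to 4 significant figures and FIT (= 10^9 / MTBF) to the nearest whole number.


Formula: λ = 1 / MTBF; FIT = λ × 1e9 = 1e9 / MTBF
λ = 1 / 39587 ≈ 2.526e-05 failures/hour
FIT = 1e9 / 39587 ≈ 25261 failures per 1e9 hours (nearest whole number)

λ = 2.526e-05 /h, FIT = 25261


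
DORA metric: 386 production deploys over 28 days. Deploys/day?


Formula: deployments per day = releases / days
= 386 / 28
= 13.786 deploys/day
(equivalently, 96.5 deploys/week)

13.786 deploys/day


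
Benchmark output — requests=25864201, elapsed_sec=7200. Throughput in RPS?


Formula: throughput = requests / seconds
throughput = 25864201 / 7200
throughput = 3592.25 requests/second

3592.25 requests/second


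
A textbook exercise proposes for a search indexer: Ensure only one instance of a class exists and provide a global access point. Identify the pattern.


This matches the Singleton pattern

Singleton


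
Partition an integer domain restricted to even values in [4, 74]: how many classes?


Constraint: even integers in [4, 74]
Class 1: x < 4 — out-of-range invalid
Class 2: x in [4,74] but odd — wrong type invalid
Class 3: x in [4,74] and even — valid
Class 4: x > 74 — out-of-range invalid
Total equivalence classes: 4

4 equivalence classes


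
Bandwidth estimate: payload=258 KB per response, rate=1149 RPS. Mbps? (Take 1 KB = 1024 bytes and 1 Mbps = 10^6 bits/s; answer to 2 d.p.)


Formula: Mbps = payload_bytes * RPS * 8 / 1e6
Payload per request = 258 KB = 258 * 1024 = 264192 bytes
Total bytes/sec = 264192 * 1149 = 303556608
Total bits/sec = 303556608 * 8 = 2428452864
Mbps = 2428452864 / 1e6 = 2428.45

2428.45 Mbps


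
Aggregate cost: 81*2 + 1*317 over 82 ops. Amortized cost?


Formula: Amortized cost = Total cost / Operations
Total cost = (81 * 2) + (1 * 317)
Total cost = 162 + 317 = 479
Amortized = 479 / 82 = 5.8415

5.8415


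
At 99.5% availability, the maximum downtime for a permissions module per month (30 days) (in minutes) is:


Formula: allowed downtime = period * (100 - SLA) / 100
Period (month (30 days)) = 43200 minutes
Unavailability fraction = (100 - 99.5) / 100
Allowed downtime = 43200 * (100 - 99.5) / 100
Allowed downtime = 216.0 minutes

216.0 minutes


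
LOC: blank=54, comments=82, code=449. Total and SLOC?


Total LOC = blank + comment + code
Total LOC = 54 + 82 + 449 = 585
SLOC (source only) = code = 449

Total LOC: 585, SLOC: 449


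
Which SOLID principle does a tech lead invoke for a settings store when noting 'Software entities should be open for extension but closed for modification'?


This describes the Open/Closed Principle (OCP)

Open/Closed Principle (OCP)


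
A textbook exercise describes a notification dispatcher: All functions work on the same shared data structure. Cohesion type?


Reasoning: Functions share data
Type: Communicational cohesion

Communicational cohesion


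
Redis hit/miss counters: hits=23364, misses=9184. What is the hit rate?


Formula: hit rate = hits / (hits + misses) * 100
hit rate = 23364 / (23364 + 9184) * 100
hit rate = 23364 / 32548 * 100
hit rate = 71.78%

71.78%


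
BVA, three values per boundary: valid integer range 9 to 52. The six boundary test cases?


Range: [9, 52]
Boundaries: just below min, min, min+1, max-1, max, just above max
Values: [8, 9, 10, 51, 52, 53]

[8, 9, 10, 51, 52, 53]


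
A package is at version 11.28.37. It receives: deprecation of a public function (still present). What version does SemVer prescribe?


Current: 11.28.37
Change category: 'deprecation of a public function (still present)' → minor bump
SemVer rule: minor bump → increment MINOR, reset PATCH to 0 (MAJOR unchanged)
New: 11.29.0

11.29.0


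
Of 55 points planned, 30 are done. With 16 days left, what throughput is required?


Formula: Required rate = Remaining points / Days left
Remaining = 55 - 30 = 25 points
Required rate = 25 / 16 = 1.56 points/day

1.56 points/day


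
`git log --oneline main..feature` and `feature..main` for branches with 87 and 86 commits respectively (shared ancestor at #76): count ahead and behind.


Common ancestor: commit #76
feature commits after divergence: 87 - 76 = 11
main commits after divergence: 86 - 76 = 10
feature is 11 commits ahead of main
main is 10 commits ahead of feature

feature ahead: 11, main ahead: 10


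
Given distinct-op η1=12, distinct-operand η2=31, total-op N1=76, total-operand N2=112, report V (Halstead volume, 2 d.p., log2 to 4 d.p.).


Formula: V = N * log2(η), where N = N1 + N2 and η = η1 + η2
η = 12 + 31 = 43
N = 76 + 112 = 188
log2(43) ≈ 5.4263
V = 188 * 5.4263 = 1020.14

1020.14


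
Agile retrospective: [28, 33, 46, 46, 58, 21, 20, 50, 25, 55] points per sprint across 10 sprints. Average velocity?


Formula: Avg velocity = Total points / Number of sprints
Points: [28, 33, 46, 46, 58, 21, 20, 50, 25, 55]
Sum = 28 + 33 + 46 + 46 + 58 + 21 + 20 + 50 + 25 + 55 = 382
Avg velocity = 382 / 10 = 38.2 points/sprint

38.2 points/sprint


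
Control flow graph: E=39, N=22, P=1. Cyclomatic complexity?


Formula: V(G) = E - N + 2P
V(G) = 39 - 22 + 2*1
V(G) = 17 + 2
V(G) = 19

19


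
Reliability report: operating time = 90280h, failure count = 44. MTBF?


Formula: MTBF = Total operating time / Number of failures
MTBF = 90280 / 44
MTBF = 2051.82 hours

2051.82 hours


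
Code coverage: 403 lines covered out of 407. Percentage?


Coverage = covered / total * 100
Coverage = 403 / 407 * 100
Coverage = 99.02%

99.02%


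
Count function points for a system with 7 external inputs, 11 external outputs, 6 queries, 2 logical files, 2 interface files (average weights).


UFP = EI*4 + EO*5 + EQ*4 + ILF*10 + EIF*7
UFP = 7*4 + 11*5 + 6*4 + 2*10 + 2*7
UFP = 28 + 55 + 24 + 20 + 14
UFP = 141

141


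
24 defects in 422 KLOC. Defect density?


Defect density = defects / KLOC
Defect density = 24 / 422
Defect density = 0.057 defects/KLOC

0.057 defects/KLOC


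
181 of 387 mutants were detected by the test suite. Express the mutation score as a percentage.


Mutation score = killed / total * 100
Mutation score = 181 / 387 * 100
Mutation score = 46.77%

46.77%


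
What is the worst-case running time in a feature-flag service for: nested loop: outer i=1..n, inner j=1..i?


Reasoning: triangle: n(n+1)/2 ~ n^2/2
Complexity: O(n^2)

O(n^2)


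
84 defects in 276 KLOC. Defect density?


Defect density = defects / KLOC
Defect density = 84 / 276
Defect density = 0.304 defects/KLOC

0.304 defects/KLOC


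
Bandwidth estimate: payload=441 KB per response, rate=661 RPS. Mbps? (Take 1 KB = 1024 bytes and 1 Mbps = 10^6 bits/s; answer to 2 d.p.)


Formula: Mbps = payload_bytes * RPS * 8 / 1e6
Payload per request = 441 KB = 441 * 1024 = 451584 bytes
Total bytes/sec = 451584 * 661 = 298497024
Total bits/sec = 298497024 * 8 = 2387976192
Mbps = 2387976192 / 1e6 = 2387.98

2387.98 Mbps


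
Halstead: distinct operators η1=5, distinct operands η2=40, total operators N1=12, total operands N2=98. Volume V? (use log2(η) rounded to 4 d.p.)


Formula: V = N * log2(η), where N = N1 + N2 and η = η1 + η2
η = 5 + 40 = 45
N = 12 + 98 = 110
log2(45) ≈ 5.4919
V = 110 * 5.4919 = 604.11

604.11


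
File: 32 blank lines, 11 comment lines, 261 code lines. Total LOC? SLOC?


Total LOC = blank + comment + code
Total LOC = 32 + 11 + 261 = 304
SLOC (source only) = code = 261

Total LOC: 304, SLOC: 261


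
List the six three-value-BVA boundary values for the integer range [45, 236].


Range: [45, 236]
Boundaries: just below min, min, min+1, max-1, max, just above max
Values: [44, 45, 46, 235, 236, 237]

[44, 45, 46, 235, 236, 237]


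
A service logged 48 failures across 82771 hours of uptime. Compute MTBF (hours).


Formula: MTBF = Total operating time / Number of failures
MTBF = 82771 / 48
MTBF = 1724.4 hours

1724.4 hours


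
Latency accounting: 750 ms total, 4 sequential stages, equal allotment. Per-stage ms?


Formula: per_stage = total_budget / stages
per_stage = 750 / 4
per_stage = 187.5 ms

187.5 ms


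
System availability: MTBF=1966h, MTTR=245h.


Availability = MTBF / (MTBF + MTTR)
Availability = 1966 / (1966 + 245)
Availability = 1966 / 2211
Availability = 88.919%

88.919%


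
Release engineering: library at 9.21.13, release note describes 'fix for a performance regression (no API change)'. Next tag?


Current: 9.21.13
Change category: 'fix for a performance regression (no API change)' → patch bump
SemVer rule: patch bump → increment PATCH (MAJOR and MINOR unchanged)
New: 9.21.14

9.21.14


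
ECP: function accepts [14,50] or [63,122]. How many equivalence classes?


Valid ranges: [14,50] and [63,122]
Class 1: x < 14 — invalid
Class 2: 14 ≤ x ≤ 50 — valid
Class 3: 50 < x < 63 — invalid (gap between ranges)
Class 4: 63 ≤ x ≤ 122 — valid
Class 5: x > 122 — invalid
Total equivalence classes: 5

5 equivalence classes


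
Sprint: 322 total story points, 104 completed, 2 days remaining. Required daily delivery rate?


Formula: Required rate = Remaining points / Days left
Remaining = 322 - 104 = 218 points
Required rate = 218 / 2 = 109.0 points/day

109.0 points/day


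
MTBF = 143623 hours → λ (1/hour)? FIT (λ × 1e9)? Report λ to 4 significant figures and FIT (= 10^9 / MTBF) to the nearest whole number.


Formula: λ = 1 / MTBF; FIT = λ × 1e9 = 1e9 / MTBF
λ = 1 / 143623 ≈ 6.963e-06 failures/hour
FIT = 1e9 / 143623 ≈ 6963 failures per 1e9 hours (nearest whole number)

λ = 6.963e-06 /h, FIT = 6963


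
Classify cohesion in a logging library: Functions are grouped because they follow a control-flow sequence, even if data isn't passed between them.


Reasoning: Grouped by order of execution within a routine, not by data flow
Type: Procedural cohesion

Procedural cohesion


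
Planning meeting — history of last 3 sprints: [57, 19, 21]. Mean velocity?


Formula: Avg velocity = Total points / Number of sprints
Points: [57, 19, 21]
Sum = 57 + 19 + 21 = 97
Avg velocity = 97 / 3 = 32.33 points/sprint

32.33 points/sprint


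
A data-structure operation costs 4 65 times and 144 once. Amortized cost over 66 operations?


Formula: Amortized cost = Total cost / Operations
Total cost = (65 * 4) + (1 * 144)
Total cost = 260 + 144 = 404
Amortized = 404 / 66 = 6.1212

6.1212


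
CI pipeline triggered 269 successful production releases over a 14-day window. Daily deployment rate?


Formula: deployments per day = releases / days
= 269 / 14
= 19.214 deploys/day
(equivalently, 134.5 deploys/week)

19.214 deploys/day


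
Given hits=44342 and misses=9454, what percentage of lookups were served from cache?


Formula: hit rate = hits / (hits + misses) * 100
hit rate = 44342 / (44342 + 9454) * 100
hit rate = 44342 / 53796 * 100
hit rate = 82.43%

82.43%


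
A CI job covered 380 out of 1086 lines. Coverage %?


Coverage = covered / total * 100
Coverage = 380 / 1086 * 100
Coverage = 34.99%

34.99%


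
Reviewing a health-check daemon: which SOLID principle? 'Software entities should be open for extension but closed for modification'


This describes the Open/Closed Principle (OCP)

Open/Closed Principle (OCP)


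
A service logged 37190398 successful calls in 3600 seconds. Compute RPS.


Formula: throughput = requests / seconds
throughput = 37190398 / 3600
throughput = 10330.67 requests/second

10330.67 requests/second


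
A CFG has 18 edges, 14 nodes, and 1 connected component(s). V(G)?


Formula: V(G) = E - N + 2P
V(G) = 18 - 14 + 2*1
V(G) = 4 + 2
V(G) = 6

6


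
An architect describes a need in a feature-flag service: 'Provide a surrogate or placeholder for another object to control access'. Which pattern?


This matches the Proxy pattern

Proxy
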